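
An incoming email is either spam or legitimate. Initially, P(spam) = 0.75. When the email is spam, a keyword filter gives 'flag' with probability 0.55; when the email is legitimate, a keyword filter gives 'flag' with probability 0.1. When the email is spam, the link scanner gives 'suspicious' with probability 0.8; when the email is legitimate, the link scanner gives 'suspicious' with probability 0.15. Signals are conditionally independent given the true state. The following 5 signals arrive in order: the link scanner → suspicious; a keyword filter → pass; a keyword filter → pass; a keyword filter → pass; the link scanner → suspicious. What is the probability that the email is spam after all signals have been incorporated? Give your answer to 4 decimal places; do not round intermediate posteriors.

0.9143

After the link scanner='suspicious': P(spam) = 0.8·0.7500 / (0.8·0.7500 + 0.15·0.2500) ≈ 0.9412
After a keyword filter='pass': P(spam) = 0.45·0.9412 / (0.45·0.9412 + 0.9·0.0588) ≈ 0.8889
After a keyword filter='pass': P(spam) = 0.45·0.8889 / (0.45·0.8889 + 0.9·0.1111) ≈ 0.8000
After a keyword filter='pass': P(spam) = 0.45·0.8000 / (0.45·0.8000 + 0.9·0.2000) ≈ 0.6667
After the link scanner='suspicious': P(spam) = 0.8·0.6667 / (0.8·0.6667 + 0.15·0.3333) ≈ 0.9143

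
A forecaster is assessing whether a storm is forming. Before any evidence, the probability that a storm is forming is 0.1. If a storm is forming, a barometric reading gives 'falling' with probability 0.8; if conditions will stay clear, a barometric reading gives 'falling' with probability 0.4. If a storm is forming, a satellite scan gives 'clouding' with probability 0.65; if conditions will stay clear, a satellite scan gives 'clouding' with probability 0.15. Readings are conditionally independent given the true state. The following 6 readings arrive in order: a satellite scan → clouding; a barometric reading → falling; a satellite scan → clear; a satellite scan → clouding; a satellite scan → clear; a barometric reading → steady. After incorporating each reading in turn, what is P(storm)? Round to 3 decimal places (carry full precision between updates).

0.191

After a satellite scan='clouding': P(storm) = 0.65·0.1000 / (0.65·0.1000 + 0.15·0.9000) ≈ 0.3250
After a barometric reading='falling': P(storm) = 0.8·0.3250 / (0.8·0.3250 + 0.4·0.6750) ≈ 0.4906
After a satellite scan='clear': P(storm) = 0.35·0.4906 / (0.35·0.4906 + 0.85·0.5094) ≈ 0.2839
After a satellite scan='clouding': P(storm) = 0.65·0.2839 / (0.65·0.2839 + 0.15·0.7161) ≈ 0.6321
After a satellite scan='clear': P(storm) = 0.35·0.6321 / (0.35·0.6321 + 0.85·0.3679) ≈ 0.4144
After a barometric reading='steady': P(storm) = 0.2·0.4144 / (0.2·0.4144 + 0.6·0.5856) ≈ 0.1908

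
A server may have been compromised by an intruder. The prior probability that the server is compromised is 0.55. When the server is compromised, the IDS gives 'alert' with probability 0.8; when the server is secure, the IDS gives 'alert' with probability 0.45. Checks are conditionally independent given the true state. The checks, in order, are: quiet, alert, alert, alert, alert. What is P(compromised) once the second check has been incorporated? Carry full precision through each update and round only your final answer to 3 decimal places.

0.441

After 'quiet': P(compromised) = 0.2·0.5500 / (0.2·0.5500 + 0.55·0.4500) ≈ 0.3077
After 'alert': P(compromised) = 0.8·0.3077 / (0.8·0.3077 + 0.45·0.6923) ≈ 0.4414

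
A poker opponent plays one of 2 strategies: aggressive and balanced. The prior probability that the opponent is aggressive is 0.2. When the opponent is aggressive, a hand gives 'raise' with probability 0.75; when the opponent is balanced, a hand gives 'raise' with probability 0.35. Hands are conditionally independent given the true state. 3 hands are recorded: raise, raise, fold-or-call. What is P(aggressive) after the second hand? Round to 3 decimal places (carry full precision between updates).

0.534

After 'raise': P(aggressive) = 0.75·0.2000 / (0.75·0.2000 + 0.35·0.8000) ≈ 0.3488
After 'raise': P(aggressive) = 0.75·0.3488 / (0.75·0.3488 + 0.35·0.6512) ≈ 0.5344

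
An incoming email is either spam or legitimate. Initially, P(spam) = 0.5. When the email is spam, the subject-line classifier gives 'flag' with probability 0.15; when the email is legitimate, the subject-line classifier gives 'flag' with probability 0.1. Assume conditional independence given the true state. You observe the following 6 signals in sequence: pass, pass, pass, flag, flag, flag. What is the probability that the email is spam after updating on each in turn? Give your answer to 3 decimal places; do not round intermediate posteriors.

After 'pass': P(spam) = 0.85·0.5000 / (0.85·0.5000 + 0.9·0.5000) ≈ 0.4857
After 'pass': P(spam) = 0.85·0.4857 / (0.85·0.4857 + 0.9·0.5143) ≈ 0.4715
After 'pass': P(spam) = 0.85·0.4715 / (0.85·0.4715 + 0.9·0.5285) ≈ 0.4572
After 'flag': P(spam) = 0.15·0.4572 / (0.15·0.4572 + 0.1·0.5428) ≈ 0.5582
After 'flag': P(spam) = 0.15·0.5582 / (0.15·0.5582 + 0.1·0.4418) ≈ 0.6546
After 'flag': P(spam) = 0.15·0.6546 / (0.15·0.6546 + 0.1·0.3454) ≈ 0.7398

0.740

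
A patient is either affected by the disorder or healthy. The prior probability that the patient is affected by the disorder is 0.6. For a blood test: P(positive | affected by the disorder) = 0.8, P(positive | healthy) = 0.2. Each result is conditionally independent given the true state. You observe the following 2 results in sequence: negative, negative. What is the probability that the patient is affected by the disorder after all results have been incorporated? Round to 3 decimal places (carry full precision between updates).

After 'negative': P(affected) = 0.2·0.6000 / (0.2·0.6000 + 0.8·0.4000) ≈ 0.2727
After 'negative': P(affected) = 0.2·0.2727 / (0.2·0.2727 + 0.8·0.7273) ≈ 0.0857

0.086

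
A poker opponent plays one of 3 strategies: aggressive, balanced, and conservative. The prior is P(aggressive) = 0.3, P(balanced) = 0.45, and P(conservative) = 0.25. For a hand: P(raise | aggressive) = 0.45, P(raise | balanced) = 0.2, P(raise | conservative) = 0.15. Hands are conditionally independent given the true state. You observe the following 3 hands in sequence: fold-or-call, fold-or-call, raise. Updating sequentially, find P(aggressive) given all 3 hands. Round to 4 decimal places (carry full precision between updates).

0.3253

Each posterior becomes the prior for the next update.
After 'fold-or-call': normaliser = 0.55·0.3000 + 0.8·0.4500 + 0.85·0.2500; P(aggressive) ≈ 0.2237, P(balanced) ≈ 0.4881, P(conservative) ≈ 0.2881
After 'fold-or-call': normaliser = 0.55·0.2237 + 0.8·0.4881 + 0.85·0.2881; P(aggressive) ≈ 0.1622, P(balanced) ≈ 0.5149, P(conservative) ≈ 0.3229
After 'raise': normaliser = 0.45·0.1622 + 0.2·0.5149 + 0.15·0.3229; P(aggressive) ≈ 0.3253, P(balanced) ≈ 0.4588, P(conservative) ≈ 0.2158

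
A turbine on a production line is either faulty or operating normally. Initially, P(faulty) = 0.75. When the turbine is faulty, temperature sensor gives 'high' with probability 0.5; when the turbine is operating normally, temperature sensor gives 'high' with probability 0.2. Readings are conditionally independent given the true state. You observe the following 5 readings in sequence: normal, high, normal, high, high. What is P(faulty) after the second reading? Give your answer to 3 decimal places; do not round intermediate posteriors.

0.824

After 'normal': P(faulty) = 0.5·0.7500 / (0.5·0.7500 + 0.8·0.2500) ≈ 0.6522
After 'high': P(faulty) = 0.5·0.6522 / (0.5·0.6522 + 0.2·0.3478) ≈ 0.8242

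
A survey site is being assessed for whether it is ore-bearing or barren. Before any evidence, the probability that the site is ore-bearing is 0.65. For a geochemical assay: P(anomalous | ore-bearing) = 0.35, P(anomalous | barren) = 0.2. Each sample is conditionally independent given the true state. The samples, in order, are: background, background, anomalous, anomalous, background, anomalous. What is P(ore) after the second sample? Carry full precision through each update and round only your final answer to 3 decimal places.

0.551

After 'background': P(ore) = 0.65·0.6500 / (0.65·0.6500 + 0.8·0.3500) ≈ 0.6014
After 'background': P(ore) = 0.65·0.6014 / (0.65·0.6014 + 0.8·0.3986) ≈ 0.5508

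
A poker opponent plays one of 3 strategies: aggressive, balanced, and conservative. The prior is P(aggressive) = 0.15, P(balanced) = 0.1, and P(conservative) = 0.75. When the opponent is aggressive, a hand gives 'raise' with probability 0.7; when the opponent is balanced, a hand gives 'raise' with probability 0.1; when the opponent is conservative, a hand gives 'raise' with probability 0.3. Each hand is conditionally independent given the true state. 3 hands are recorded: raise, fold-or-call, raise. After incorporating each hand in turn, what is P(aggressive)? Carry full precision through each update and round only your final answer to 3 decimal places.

After 'raise': normaliser = 0.7·0.1500 + 0.1·0.1000 + 0.3·0.7500; P(aggressive) ≈ 0.3088, P(balanced) ≈ 0.0294, P(conservative) ≈ 0.6618
After 'fold-or-call': normaliser = 0.3·0.3088 + 0.9·0.0294 + 0.7·0.6618; P(aggressive) ≈ 0.1591, P(balanced) ≈ 0.0455, P(conservative) ≈ 0.7955
After 'raise': normaliser = 0.7·0.1591 + 0.1·0.0455 + 0.3·0.7955; P(aggressive) ≈ 0.3141, P(balanced) ≈ 0.0128, P(conservative) ≈ 0.6731

0.314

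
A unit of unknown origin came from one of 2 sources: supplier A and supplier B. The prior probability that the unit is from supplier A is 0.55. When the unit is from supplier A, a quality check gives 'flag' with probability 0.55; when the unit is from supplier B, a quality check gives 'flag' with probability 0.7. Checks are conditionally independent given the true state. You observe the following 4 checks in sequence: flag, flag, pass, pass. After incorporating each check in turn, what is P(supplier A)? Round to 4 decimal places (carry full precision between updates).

0.6293

After 'flag': P(supplier A) = 0.55·0.5500 / (0.55·0.5500 + 0.7·0.4500) ≈ 0.4899
After 'flag': P(supplier A) = 0.55·0.4899 / (0.55·0.4899 + 0.7·0.5101) ≈ 0.4300
After 'pass': P(supplier A) = 0.45·0.4300 / (0.45·0.4300 + 0.3·0.5700) ≈ 0.5309
After 'pass': P(supplier A) = 0.45·0.5309 / (0.45·0.5309 + 0.3·0.4691) ≈ 0.6293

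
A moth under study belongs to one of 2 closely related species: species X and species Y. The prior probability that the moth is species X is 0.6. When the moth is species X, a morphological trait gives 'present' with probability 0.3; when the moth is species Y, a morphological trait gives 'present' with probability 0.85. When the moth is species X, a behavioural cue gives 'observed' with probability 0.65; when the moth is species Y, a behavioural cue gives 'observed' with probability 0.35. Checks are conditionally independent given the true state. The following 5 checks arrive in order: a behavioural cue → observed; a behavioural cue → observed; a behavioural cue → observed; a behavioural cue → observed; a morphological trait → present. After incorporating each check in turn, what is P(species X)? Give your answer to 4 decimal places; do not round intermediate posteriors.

0.8630

After a behavioural cue='observed': P(species X) = 0.65·0.6000 / (0.65·0.6000 + 0.35·0.4000) ≈ 0.7358
After a behavioural cue='observed': P(species X) = 0.65·0.7358 / (0.65·0.7358 + 0.35·0.2642) ≈ 0.8380
After a behavioural cue='observed': P(species X) = 0.65·0.8380 / (0.65·0.8380 + 0.35·0.1620) ≈ 0.9057
After a behavioural cue='observed': P(species X) = 0.65·0.9057 / (0.65·0.9057 + 0.35·0.0943) ≈ 0.9469
After a morphological trait='present': P(species X) = 0.3·0.9469 / (0.3·0.9469 + 0.85·0.0531) ≈ 0.8630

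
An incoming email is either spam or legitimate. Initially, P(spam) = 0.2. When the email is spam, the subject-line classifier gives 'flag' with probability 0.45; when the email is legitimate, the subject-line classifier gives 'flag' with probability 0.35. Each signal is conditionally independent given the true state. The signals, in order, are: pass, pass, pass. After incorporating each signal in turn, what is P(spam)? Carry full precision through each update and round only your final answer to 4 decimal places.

Apply Bayes' rule sequentially, carrying P(spam) forward.
After 'pass': P(spam) = 0.55·0.2000 / (0.55·0.2000 + 0.65·0.8000) ≈ 0.1746
After 'pass': P(spam) = 0.55·0.1746 / (0.55·0.1746 + 0.65·0.8254) ≈ 0.1518
After 'pass': P(spam) = 0.55·0.1518 / (0.55·0.1518 + 0.65·0.8482) ≈ 0.1315

0.1315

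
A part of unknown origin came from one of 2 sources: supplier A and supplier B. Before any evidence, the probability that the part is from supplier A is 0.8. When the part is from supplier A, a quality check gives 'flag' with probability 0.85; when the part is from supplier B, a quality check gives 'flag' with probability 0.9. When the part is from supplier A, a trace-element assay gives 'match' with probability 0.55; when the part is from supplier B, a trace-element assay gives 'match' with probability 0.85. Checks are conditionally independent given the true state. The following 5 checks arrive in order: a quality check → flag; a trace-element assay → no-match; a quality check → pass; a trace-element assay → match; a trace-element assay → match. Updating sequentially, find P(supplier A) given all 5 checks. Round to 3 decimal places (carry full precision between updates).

Apply Bayes' rule sequentially, carrying P(supplier A) forward.
After a quality check='flag': P(supplier A) = 0.85·0.8000 / (0.85·0.8000 + 0.9·0.2000) ≈ 0.7907
After a trace-element assay='no-match': P(supplier A) = 0.45·0.7907 / (0.45·0.7907 + 0.15·0.2093) ≈ 0.9189
After a quality check='pass': P(supplier A) = 0.15·0.9189 / (0.15·0.9189 + 0.1·0.0811) ≈ 0.9444
After a trace-element assay='match': P(supplier A) = 0.55·0.9444 / (0.55·0.9444 + 0.85·0.0556) ≈ 0.9167
After a trace-element assay='match': P(supplier A) = 0.55·0.9167 / (0.55·0.9167 + 0.85·0.0833) ≈ 0.8768

0.877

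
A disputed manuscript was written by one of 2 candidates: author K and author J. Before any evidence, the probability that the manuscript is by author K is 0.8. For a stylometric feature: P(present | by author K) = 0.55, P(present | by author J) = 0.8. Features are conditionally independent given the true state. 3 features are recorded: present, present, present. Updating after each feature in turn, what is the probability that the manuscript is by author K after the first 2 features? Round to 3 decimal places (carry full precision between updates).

0.654

After 'present': P(author K) = 0.55·0.8000 / (0.55·0.8000 + 0.8·0.2000) ≈ 0.7333
After 'present': P(author K) = 0.55·0.7333 / (0.55·0.7333 + 0.8·0.2667) ≈ 0.6541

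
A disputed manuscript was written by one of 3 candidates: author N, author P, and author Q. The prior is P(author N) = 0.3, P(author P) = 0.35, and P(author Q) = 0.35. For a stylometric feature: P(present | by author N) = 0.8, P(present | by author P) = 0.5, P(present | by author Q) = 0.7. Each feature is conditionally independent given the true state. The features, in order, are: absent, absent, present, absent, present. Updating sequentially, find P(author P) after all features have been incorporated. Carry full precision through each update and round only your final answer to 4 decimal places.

0.6395

After 'absent': normaliser = 0.2·0.3000 + 0.5·0.3500 + 0.3·0.3500; P(author N) ≈ 0.1765, P(author P) ≈ 0.5147, P(author Q) ≈ 0.3088
After 'absent': normaliser = 0.2·0.1765 + 0.5·0.5147 + 0.3·0.3088; P(author N) ≈ 0.0916, P(author P) ≈ 0.6679, P(author Q) ≈ 0.2405
After 'present': normaliser = 0.8·0.0916 + 0.5·0.6679 + 0.7·0.2405; P(author N) ≈ 0.1273, P(author P) ≈ 0.5802, P(author Q) ≈ 0.2924
After 'absent': normaliser = 0.2·0.1273 + 0.5·0.5802 + 0.3·0.2924; P(author N) ≈ 0.0631, P(author P) ≈ 0.7193, P(author Q) ≈ 0.2175
After 'present': normaliser = 0.8·0.0631 + 0.5·0.7193 + 0.7·0.2175; P(author N) ≈ 0.0898, P(author P) ≈ 0.6395, P(author Q) ≈ 0.2707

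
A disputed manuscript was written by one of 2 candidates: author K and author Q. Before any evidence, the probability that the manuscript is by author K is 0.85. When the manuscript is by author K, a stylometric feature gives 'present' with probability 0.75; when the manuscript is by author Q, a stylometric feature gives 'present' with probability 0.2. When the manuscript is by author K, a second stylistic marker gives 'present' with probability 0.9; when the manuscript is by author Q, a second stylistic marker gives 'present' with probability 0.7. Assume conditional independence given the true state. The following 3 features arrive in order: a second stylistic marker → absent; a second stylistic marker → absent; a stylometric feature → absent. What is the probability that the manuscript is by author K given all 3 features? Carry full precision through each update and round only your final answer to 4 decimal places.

0.1644

Each posterior becomes the prior for the next update.
After a second stylistic marker='absent': P(author K) = 0.1·0.8500 / (0.1·0.8500 + 0.3·0.1500) ≈ 0.6538
After a second stylistic marker='absent': P(author K) = 0.1·0.6538 / (0.1·0.6538 + 0.3·0.3462) ≈ 0.3864
After a stylometric feature='absent': P(author K) = 0.25·0.3864 / (0.25·0.3864 + 0.8·0.6136) ≈ 0.1644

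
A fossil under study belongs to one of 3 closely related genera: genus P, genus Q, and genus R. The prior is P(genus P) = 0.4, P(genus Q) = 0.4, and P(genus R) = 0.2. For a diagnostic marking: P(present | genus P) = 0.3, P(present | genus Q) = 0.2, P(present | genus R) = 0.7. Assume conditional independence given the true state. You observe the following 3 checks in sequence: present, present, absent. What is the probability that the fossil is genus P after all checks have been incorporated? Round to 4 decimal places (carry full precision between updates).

0.3739

After 'present': normaliser = 0.3·0.4000 + 0.2·0.4000 + 0.7·0.2000; P(genus P) ≈ 0.3529, P(genus Q) ≈ 0.2353, P(genus R) ≈ 0.4118
After 'present': normaliser = 0.3·0.3529 + 0.2·0.2353 + 0.7·0.4118; P(genus P) ≈ 0.2400, P(genus Q) ≈ 0.1067, P(genus R) ≈ 0.6533
After 'absent': normaliser = 0.7·0.2400 + 0.8·0.1067 + 0.3·0.6533; P(genus P) ≈ 0.3739, P(genus Q) ≈ 0.1899, P(genus R) ≈ 0.4362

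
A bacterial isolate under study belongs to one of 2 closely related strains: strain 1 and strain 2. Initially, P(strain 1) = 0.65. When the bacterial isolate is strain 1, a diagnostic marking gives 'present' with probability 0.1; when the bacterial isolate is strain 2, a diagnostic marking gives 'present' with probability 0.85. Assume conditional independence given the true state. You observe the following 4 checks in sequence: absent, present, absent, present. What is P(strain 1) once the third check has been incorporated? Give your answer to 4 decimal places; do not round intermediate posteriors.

0.8872

Apply Bayes' rule sequentially, carrying P(strain 1) forward.
After 'absent': P(strain 1) = 0.9·0.6500 / (0.9·0.6500 + 0.15·0.3500) ≈ 0.9176
After 'present': P(strain 1) = 0.1·0.9176 / (0.1·0.9176 + 0.85·0.0824) ≈ 0.5673
After 'absent': P(strain 1) = 0.9·0.5673 / (0.9·0.5673 + 0.15·0.4327) ≈ 0.8872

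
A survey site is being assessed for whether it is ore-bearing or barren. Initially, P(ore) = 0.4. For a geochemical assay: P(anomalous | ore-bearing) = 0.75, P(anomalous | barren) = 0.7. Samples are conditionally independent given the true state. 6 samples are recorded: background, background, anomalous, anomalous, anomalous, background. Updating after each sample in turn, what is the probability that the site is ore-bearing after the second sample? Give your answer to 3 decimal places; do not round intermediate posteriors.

0.316

After 'background': P(ore) = 0.25·0.4000 / (0.25·0.4000 + 0.3·0.6000) ≈ 0.3571
After 'background': P(ore) = 0.25·0.3571 / (0.25·0.3571 + 0.3·0.6429) ≈ 0.3165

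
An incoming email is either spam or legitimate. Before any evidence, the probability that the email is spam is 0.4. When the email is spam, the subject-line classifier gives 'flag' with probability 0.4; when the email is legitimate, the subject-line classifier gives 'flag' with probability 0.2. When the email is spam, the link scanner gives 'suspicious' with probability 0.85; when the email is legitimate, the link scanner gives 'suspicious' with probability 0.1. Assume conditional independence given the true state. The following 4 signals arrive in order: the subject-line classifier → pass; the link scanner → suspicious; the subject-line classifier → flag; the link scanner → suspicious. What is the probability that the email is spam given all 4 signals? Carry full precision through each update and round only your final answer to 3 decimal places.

0.986

After the subject-line classifier='pass': P(spam) = 0.6·0.4000 / (0.6·0.4000 + 0.8·0.6000) ≈ 0.3333
After the link scanner='suspicious': P(spam) = 0.85·0.3333 / (0.85·0.3333 + 0.1·0.6667) ≈ 0.8095
After the subject-line classifier='flag': P(spam) = 0.4·0.8095 / (0.4·0.8095 + 0.2·0.1905) ≈ 0.8947
After the link scanner='suspicious': P(spam) = 0.85·0.8947 / (0.85·0.8947 + 0.1·0.1053) ≈ 0.9863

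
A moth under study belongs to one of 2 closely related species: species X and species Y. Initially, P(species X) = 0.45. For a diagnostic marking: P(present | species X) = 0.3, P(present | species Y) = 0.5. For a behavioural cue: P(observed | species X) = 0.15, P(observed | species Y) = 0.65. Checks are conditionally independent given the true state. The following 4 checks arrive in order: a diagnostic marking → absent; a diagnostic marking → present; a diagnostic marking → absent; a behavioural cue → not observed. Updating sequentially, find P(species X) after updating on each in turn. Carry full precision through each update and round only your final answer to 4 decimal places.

0.7003

Apply Bayes' rule sequentially, carrying P(species X) forward.
After a diagnostic marking='absent': P(species X) = 0.7·0.4500 / (0.7·0.4500 + 0.5·0.5500) ≈ 0.5339
After a diagnostic marking='present': P(species X) = 0.3·0.5339 / (0.3·0.5339 + 0.5·0.4661) ≈ 0.4073
After a diagnostic marking='absent': P(species X) = 0.7·0.4073 / (0.7·0.4073 + 0.5·0.5927) ≈ 0.4904
After a behavioural cue='not observed': P(species X) = 0.85·0.4904 / (0.85·0.4904 + 0.35·0.5096) ≈ 0.7003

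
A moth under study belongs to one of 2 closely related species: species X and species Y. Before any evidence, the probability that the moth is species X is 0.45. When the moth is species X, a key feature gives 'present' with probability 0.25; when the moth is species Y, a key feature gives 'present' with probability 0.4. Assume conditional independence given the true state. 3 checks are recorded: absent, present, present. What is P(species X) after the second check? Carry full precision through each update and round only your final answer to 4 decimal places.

After 'absent': P(species X) = 0.75·0.4500 / (0.75·0.4500 + 0.6·0.5500) ≈ 0.5056
After 'present': P(species X) = 0.25·0.5056 / (0.25·0.5056 + 0.4·0.4944) ≈ 0.3899

0.3899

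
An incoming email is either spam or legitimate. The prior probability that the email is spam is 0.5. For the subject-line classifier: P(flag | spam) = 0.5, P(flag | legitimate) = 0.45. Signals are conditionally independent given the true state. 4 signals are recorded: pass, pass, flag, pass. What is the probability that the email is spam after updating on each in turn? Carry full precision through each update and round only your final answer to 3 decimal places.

0.455

Each posterior becomes the prior for the next update.
After 'pass': P(spam) = 0.5·0.5000 / (0.5·0.5000 + 0.55·0.5000) ≈ 0.4762
After 'pass': P(spam) = 0.5·0.4762 / (0.5·0.4762 + 0.55·0.5238) ≈ 0.4525
After 'flag': P(spam) = 0.5·0.4525 / (0.5·0.4525 + 0.45·0.5475) ≈ 0.4787
After 'pass': P(spam) = 0.5·0.4787 / (0.5·0.4787 + 0.55·0.5213) ≈ 0.4550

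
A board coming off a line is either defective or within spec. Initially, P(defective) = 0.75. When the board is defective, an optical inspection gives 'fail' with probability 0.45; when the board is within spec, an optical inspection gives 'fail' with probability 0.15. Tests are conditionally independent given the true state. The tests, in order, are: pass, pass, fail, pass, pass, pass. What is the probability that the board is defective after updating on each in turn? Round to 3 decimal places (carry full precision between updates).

0.505

After 'pass': P(defective) = 0.55·0.7500 / (0.55·0.7500 + 0.85·0.2500) ≈ 0.6600
After 'pass': P(defective) = 0.55·0.6600 / (0.55·0.6600 + 0.85·0.3400) ≈ 0.5567
After 'fail': P(defective) = 0.45·0.5567 / (0.45·0.5567 + 0.15·0.4433) ≈ 0.7903
After 'pass': P(defective) = 0.55·0.7903 / (0.55·0.7903 + 0.85·0.2097) ≈ 0.7092
After 'pass': P(defective) = 0.55·0.7092 / (0.55·0.7092 + 0.85·0.2908) ≈ 0.6121
After 'pass': P(defective) = 0.55·0.6121 / (0.55·0.6121 + 0.85·0.3879) ≈ 0.5052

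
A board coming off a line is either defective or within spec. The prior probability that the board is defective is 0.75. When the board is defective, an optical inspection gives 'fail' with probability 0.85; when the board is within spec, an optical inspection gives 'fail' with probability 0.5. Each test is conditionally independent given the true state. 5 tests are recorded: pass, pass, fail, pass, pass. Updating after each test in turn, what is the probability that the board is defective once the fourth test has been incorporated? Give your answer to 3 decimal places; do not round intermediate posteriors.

After 'pass': P(defective) = 0.15·0.7500 / (0.15·0.7500 + 0.5·0.2500) ≈ 0.4737
After 'pass': P(defective) = 0.15·0.4737 / (0.15·0.4737 + 0.5·0.5263) ≈ 0.2126
After 'fail': P(defective) = 0.85·0.2126 / (0.85·0.2126 + 0.5·0.7874) ≈ 0.3146
After 'pass': P(defective) = 0.15·0.3146 / (0.15·0.3146 + 0.5·0.6854) ≈ 0.1210

0.121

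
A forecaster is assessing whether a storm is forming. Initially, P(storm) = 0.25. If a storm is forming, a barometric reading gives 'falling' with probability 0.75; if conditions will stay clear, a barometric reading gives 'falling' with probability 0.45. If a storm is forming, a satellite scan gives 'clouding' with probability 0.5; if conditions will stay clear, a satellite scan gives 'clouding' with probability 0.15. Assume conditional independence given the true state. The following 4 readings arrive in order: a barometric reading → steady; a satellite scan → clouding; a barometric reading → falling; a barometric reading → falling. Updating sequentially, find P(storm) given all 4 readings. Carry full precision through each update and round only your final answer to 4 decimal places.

0.5838

After a barometric reading='steady': P(storm) = 0.25·0.2500 / (0.25·0.2500 + 0.55·0.7500) ≈ 0.1316
After a satellite scan='clouding': P(storm) = 0.5·0.1316 / (0.5·0.1316 + 0.15·0.8684) ≈ 0.3356
After a barometric reading='falling': P(storm) = 0.75·0.3356 / (0.75·0.3356 + 0.45·0.6644) ≈ 0.4570
After a barometric reading='falling': P(storm) = 0.75·0.4570 / (0.75·0.4570 + 0.45·0.5430) ≈ 0.5838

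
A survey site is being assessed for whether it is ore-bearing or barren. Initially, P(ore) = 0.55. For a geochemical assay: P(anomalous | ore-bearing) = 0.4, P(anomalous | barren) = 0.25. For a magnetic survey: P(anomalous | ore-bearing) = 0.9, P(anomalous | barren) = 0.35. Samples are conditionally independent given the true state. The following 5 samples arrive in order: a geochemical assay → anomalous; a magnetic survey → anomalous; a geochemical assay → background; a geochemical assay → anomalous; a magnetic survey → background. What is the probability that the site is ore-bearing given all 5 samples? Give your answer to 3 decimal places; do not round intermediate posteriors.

Apply Bayes' rule sequentially, carrying P(ore) forward.
After a geochemical assay='anomalous': P(ore) = 0.4·0.5500 / (0.4·0.5500 + 0.25·0.4500) ≈ 0.6617
After a magnetic survey='anomalous': P(ore) = 0.9·0.6617 / (0.9·0.6617 + 0.35·0.3383) ≈ 0.8341
After a geochemical assay='background': P(ore) = 0.6·0.8341 / (0.6·0.8341 + 0.75·0.1659) ≈ 0.8009
After a geochemical assay='anomalous': P(ore) = 0.4·0.8009 / (0.4·0.8009 + 0.25·0.1991) ≈ 0.8655
After a magnetic survey='background': P(ore) = 0.1·0.8655 / (0.1·0.8655 + 0.65·0.1345) ≈ 0.4975

0.498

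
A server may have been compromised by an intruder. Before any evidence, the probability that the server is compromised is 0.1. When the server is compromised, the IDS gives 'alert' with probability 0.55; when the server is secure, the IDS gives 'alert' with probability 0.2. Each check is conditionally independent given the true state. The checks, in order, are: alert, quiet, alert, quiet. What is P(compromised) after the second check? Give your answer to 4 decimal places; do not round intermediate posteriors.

Apply Bayes' rule sequentially, carrying P(compromised) forward.
After 'alert': P(compromised) = 0.55·0.1000 / (0.55·0.1000 + 0.2·0.9000) ≈ 0.2340
After 'quiet': P(compromised) = 0.45·0.2340 / (0.45·0.2340 + 0.8·0.7660) ≈ 0.1467

0.1467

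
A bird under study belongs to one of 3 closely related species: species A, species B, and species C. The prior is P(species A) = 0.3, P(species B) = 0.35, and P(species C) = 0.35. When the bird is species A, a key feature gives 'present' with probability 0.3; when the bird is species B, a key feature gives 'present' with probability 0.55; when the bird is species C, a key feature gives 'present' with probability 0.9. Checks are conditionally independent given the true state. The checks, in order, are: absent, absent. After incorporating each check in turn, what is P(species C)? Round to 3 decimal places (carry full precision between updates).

0.016

After 'absent': normaliser = 0.7·0.3000 + 0.45·0.3500 + 0.1·0.3500; P(species A) ≈ 0.5217, P(species B) ≈ 0.3913, P(species C) ≈ 0.0870
After 'absent': normaliser = 0.7·0.5217 + 0.45·0.3913 + 0.1·0.0870; P(species A) ≈ 0.6640, P(species B) ≈ 0.3202, P(species C) ≈ 0.0158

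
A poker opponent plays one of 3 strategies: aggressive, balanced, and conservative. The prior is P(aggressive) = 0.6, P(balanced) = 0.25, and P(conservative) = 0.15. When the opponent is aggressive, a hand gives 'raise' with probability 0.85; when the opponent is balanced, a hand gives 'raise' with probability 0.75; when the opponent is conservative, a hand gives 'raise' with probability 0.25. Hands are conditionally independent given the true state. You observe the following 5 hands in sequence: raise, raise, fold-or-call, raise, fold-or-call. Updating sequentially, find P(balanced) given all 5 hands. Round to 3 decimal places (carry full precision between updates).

After 'raise': normaliser = 0.85·0.6000 + 0.75·0.2500 + 0.25·0.1500; P(aggressive) ≈ 0.6939, P(balanced) ≈ 0.2551, P(conservative) ≈ 0.0510
After 'raise': normaliser = 0.85·0.6939 + 0.75·0.2551 + 0.25·0.0510; P(aggressive) ≈ 0.7429, P(balanced) ≈ 0.2410, P(conservative) ≈ 0.0161
After 'fold-or-call': normaliser = 0.15·0.7429 + 0.25·0.2410 + 0.75·0.0161; P(aggressive) ≈ 0.6065, P(balanced) ≈ 0.3279, P(conservative) ≈ 0.0656
After 'raise': normaliser = 0.85·0.6065 + 0.75·0.3279 + 0.25·0.0656; P(aggressive) ≈ 0.6628, P(balanced) ≈ 0.3162, P(conservative) ≈ 0.0211
After 'fold-or-call': normaliser = 0.15·0.6628 + 0.25·0.3162 + 0.75·0.0211; P(aggressive) ≈ 0.5117, P(balanced) ≈ 0.4069, P(conservative) ≈ 0.0814

0.407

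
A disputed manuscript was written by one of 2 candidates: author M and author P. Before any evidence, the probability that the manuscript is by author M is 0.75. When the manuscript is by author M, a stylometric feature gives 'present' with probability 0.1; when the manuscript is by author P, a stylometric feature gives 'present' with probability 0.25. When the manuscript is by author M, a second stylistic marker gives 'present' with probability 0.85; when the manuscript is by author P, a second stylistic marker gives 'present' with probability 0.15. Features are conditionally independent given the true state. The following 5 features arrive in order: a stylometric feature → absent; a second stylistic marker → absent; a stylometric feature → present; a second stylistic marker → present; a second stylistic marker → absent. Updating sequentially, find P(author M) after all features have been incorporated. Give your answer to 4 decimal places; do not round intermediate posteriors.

0.2026

After a stylometric feature='absent': P(author M) = 0.9·0.7500 / (0.9·0.7500 + 0.75·0.2500) ≈ 0.7826
After a second stylistic marker='absent': P(author M) = 0.15·0.7826 / (0.15·0.7826 + 0.85·0.2174) ≈ 0.3885
After a stylometric feature='present': P(author M) = 0.1·0.3885 / (0.1·0.3885 + 0.25·0.6115) ≈ 0.2026
After a second stylistic marker='present': P(author M) = 0.85·0.2026 / (0.85·0.2026 + 0.15·0.7974) ≈ 0.5902
After a second stylistic marker='absent': P(author M) = 0.15·0.5902 / (0.15·0.5902 + 0.85·0.4098) ≈ 0.2026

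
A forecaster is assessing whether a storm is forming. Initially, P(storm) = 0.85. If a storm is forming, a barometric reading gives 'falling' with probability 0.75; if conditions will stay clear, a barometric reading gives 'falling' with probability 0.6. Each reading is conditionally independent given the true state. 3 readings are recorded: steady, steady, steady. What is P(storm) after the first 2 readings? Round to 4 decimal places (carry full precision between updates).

0.6888

Each posterior becomes the prior for the next update.
After 'steady': P(storm) = 0.25·0.8500 / (0.25·0.8500 + 0.4·0.1500) ≈ 0.7798
After 'steady': P(storm) = 0.25·0.7798 / (0.25·0.7798 + 0.4·0.2202) ≈ 0.6888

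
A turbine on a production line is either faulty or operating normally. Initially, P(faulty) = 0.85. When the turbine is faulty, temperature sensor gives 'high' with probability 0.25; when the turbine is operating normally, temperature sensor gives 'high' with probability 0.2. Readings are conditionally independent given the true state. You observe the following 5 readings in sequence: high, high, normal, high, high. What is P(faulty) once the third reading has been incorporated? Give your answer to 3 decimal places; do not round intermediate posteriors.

0.892

After 'high': P(faulty) = 0.25·0.8500 / (0.25·0.8500 + 0.2·0.1500) ≈ 0.8763
After 'high': P(faulty) = 0.25·0.8763 / (0.25·0.8763 + 0.2·0.1237) ≈ 0.8985
After 'normal': P(faulty) = 0.75·0.8985 / (0.75·0.8985 + 0.8·0.1015) ≈ 0.8925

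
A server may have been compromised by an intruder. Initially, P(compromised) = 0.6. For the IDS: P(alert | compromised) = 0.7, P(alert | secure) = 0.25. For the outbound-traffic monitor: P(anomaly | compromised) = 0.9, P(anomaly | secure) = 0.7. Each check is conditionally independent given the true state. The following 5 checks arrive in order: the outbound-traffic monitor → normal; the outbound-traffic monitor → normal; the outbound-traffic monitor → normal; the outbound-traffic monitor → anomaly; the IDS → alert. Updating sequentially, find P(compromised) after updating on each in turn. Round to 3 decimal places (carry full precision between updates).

0.167

Apply Bayes' rule sequentially, carrying P(compromised) forward.
After the outbound-traffic monitor='normal': P(compromised) = 0.1·0.6000 / (0.1·0.6000 + 0.3·0.4000) ≈ 0.3333
After the outbound-traffic monitor='normal': P(compromised) = 0.1·0.3333 / (0.1·0.3333 + 0.3·0.6667) ≈ 0.1429
After the outbound-traffic monitor='normal': P(compromised) = 0.1·0.1429 / (0.1·0.1429 + 0.3·0.8571) ≈ 0.0526
After the outbound-traffic monitor='anomaly': P(compromised) = 0.9·0.0526 / (0.9·0.0526 + 0.7·0.9474) ≈ 0.0667
After the IDS='alert': P(compromised) = 0.7·0.0667 / (0.7·0.0667 + 0.25·0.9333) ≈ 0.1667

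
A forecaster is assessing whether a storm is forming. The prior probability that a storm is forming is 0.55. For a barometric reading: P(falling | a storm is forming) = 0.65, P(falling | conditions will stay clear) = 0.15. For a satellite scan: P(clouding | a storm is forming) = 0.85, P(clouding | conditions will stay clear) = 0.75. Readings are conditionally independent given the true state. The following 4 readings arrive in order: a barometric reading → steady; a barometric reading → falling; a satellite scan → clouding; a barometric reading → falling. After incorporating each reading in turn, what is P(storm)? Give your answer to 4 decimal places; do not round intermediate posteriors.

Apply Bayes' rule sequentially, carrying P(storm) forward.
After a barometric reading='steady': P(storm) = 0.35·0.5500 / (0.35·0.5500 + 0.85·0.4500) ≈ 0.3348
After a barometric reading='falling': P(storm) = 0.65·0.3348 / (0.65·0.3348 + 0.15·0.6652) ≈ 0.6856
After a satellite scan='clouding': P(storm) = 0.85·0.6856 / (0.85·0.6856 + 0.75·0.3144) ≈ 0.7119
After a barometric reading='falling': P(storm) = 0.65·0.7119 / (0.65·0.7119 + 0.15·0.2881) ≈ 0.9146

0.9146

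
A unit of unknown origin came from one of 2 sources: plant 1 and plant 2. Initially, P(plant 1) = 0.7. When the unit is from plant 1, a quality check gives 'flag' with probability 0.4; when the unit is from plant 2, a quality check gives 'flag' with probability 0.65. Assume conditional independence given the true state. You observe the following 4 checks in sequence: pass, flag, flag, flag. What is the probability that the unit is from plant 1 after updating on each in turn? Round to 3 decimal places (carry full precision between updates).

Each posterior becomes the prior for the next update.
After 'pass': P(plant 1) = 0.6·0.7000 / (0.6·0.7000 + 0.35·0.3000) ≈ 0.8000
After 'flag': P(plant 1) = 0.4·0.8000 / (0.4·0.8000 + 0.65·0.2000) ≈ 0.7111
After 'flag': P(plant 1) = 0.4·0.7111 / (0.4·0.7111 + 0.65·0.2889) ≈ 0.6024
After 'flag': P(plant 1) = 0.4·0.6024 / (0.4·0.6024 + 0.65·0.3976) ≈ 0.4824

0.482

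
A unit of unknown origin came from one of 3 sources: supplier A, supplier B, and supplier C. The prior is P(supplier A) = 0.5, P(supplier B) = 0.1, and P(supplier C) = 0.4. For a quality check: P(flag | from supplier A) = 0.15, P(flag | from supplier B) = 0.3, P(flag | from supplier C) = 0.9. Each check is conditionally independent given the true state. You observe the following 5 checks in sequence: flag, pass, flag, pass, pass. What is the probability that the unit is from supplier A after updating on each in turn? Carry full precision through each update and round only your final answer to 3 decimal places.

0.669

Each posterior becomes the prior for the next update.
After 'flag': normaliser = 0.15·0.5000 + 0.3·0.1000 + 0.9·0.4000; P(supplier A) ≈ 0.1613, P(supplier B) ≈ 0.0645, P(supplier C) ≈ 0.7742
After 'pass': normaliser = 0.85·0.1613 + 0.7·0.0645 + 0.1·0.7742; P(supplier A) ≈ 0.5280, P(supplier B) ≈ 0.1739, P(supplier C) ≈ 0.2981
After 'flag': normaliser = 0.15·0.5280 + 0.3·0.1739 + 0.9·0.2981; P(supplier A) ≈ 0.1981, P(supplier B) ≈ 0.1305, P(supplier C) ≈ 0.6713
After 'pass': normaliser = 0.85·0.1981 + 0.7·0.1305 + 0.1·0.6713; P(supplier A) ≈ 0.5152, P(supplier B) ≈ 0.2795, P(supplier C) ≈ 0.2053
After 'pass': normaliser = 0.85·0.5152 + 0.7·0.2795 + 0.1·0.2053; P(supplier A) ≈ 0.6695, P(supplier B) ≈ 0.2991, P(supplier C) ≈ 0.0314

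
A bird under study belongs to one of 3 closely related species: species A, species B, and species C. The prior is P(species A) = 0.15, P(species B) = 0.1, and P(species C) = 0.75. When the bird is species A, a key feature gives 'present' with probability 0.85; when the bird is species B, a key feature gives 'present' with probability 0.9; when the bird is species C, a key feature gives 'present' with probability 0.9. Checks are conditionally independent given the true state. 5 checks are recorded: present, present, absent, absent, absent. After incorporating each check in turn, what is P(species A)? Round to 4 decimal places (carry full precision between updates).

Apply Bayes' rule sequentially, carrying P(species A) forward.
After 'present': normaliser = 0.85·0.1500 + 0.9·0.1000 + 0.9·0.7500; P(species A) ≈ 0.1429, P(species B) ≈ 0.1008, P(species C) ≈ 0.7563
After 'present': normaliser = 0.85·0.1429 + 0.9·0.1008 + 0.9·0.7563; P(species A) ≈ 0.1360, P(species B) ≈ 0.1016, P(species C) ≈ 0.7624
After 'absent': normaliser = 0.15·0.1360 + 0.1·0.1016 + 0.1·0.7624; P(species A) ≈ 0.1910, P(species B) ≈ 0.0952, P(species C) ≈ 0.7138
After 'absent': normaliser = 0.15·0.1910 + 0.1·0.0952 + 0.1·0.7138; P(species A) ≈ 0.2615, P(species B) ≈ 0.0869, P(species C) ≈ 0.6516
After 'absent': normaliser = 0.15·0.2615 + 0.1·0.0869 + 0.1·0.6516; P(species A) ≈ 0.3469, P(species B) ≈ 0.0768, P(species C) ≈ 0.5762

0.3469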